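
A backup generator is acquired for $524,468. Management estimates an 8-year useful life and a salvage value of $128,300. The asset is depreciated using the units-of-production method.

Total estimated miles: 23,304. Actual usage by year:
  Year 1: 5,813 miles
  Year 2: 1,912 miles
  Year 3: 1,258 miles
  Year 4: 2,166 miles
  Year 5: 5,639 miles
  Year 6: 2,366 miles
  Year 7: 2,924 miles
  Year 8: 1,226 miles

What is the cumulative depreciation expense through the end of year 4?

Depreciable base = $524,468 − $128,300 = $396,168.
Rate = $396,168 / 23,304 miles = $17 per mile.
Year 1: 5,813 × $17 = $98,821. Book value $425,647.
Year 2: 1,912 × $17 = $32,504. Book value $393,143.
Year 3: 1,258 × $17 = $21,386. Book value $371,757.
Year 4: 2,166 × $17 = $36,822. Book value $334,935.
Accumulated through year 4 = $524,468 − $334,935 = $189,533.

$189,533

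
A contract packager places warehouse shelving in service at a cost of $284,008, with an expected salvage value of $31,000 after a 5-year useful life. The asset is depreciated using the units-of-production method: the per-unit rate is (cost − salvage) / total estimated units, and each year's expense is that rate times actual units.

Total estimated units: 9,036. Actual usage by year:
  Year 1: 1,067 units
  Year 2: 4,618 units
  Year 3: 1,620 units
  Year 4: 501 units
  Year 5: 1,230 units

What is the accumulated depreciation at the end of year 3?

Depreciable base = $284,008 − $31,000 = $253,008.
Rate = $253,008 / 9,036 units = $28 per unit.
Year 1: 1,067 × $28 = $29,876. Book value $254,132.
Year 2: 4,618 × $28 = $129,304. Book value $124,828.
Year 3: 1,620 × $28 = $45,360. Book value $79,468.
Accumulated through year 3 = $284,008 − $79,468 = $204,540.

$204,540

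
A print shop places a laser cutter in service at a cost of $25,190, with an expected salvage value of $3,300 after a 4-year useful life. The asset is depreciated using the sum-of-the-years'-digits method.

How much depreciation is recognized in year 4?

Depreciable base = $25,190 − $3,300 = $21,890.
Sum of the years' digits = 4+3+2+1 = 10.
Year 1: $21,890 × 4/10 = $8,756. Book value $16,434.
Year 2: $21,890 × 3/10 = $6,567. Book value $9,867.
Year 3: $21,890 × 2/10 = $4,378. Book value $5,489.
Year 4: $21,890 × 1/10 = $2,189. Book value $3,300.

$2,189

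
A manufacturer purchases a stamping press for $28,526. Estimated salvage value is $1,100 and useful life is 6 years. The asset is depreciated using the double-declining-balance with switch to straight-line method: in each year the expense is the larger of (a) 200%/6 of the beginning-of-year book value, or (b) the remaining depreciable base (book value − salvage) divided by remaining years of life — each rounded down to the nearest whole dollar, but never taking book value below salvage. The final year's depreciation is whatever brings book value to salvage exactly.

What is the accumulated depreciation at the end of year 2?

Depreciable base = $28,526 − $1,100 = $27,426.
Year 1: DB = ⌊$28,526 × 200%/6⌋ = $9,508; SL = ⌊$27,426/6⌋ = $4,571 → take DB $9,508. Book value $19,018.
Year 2: DB = ⌊$19,018 × 200%/6⌋ = $6,339; SL = ⌊$17,918/5⌋ = $3,583 → take DB $6,339. Book value $12,679.
Accumulated through year 2 = $28,526 − $12,679 = $15,847.

$15,847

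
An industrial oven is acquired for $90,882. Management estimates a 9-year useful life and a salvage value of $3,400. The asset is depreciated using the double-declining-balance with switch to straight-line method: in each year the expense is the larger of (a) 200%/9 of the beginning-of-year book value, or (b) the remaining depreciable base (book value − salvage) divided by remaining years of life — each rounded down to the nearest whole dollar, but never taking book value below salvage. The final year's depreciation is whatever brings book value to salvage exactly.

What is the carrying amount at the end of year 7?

$14,548

Depreciable base = $90,882 − $3,400 = $87,482.
Year 1: DB = ⌊$90,882 × 200%/9⌋ = $20,196; SL = ⌊$87,482/9⌋ = $9,720 → take DB $20,196. Book value $70,686.
Year 2: DB = ⌊$70,686 × 200%/9⌋ = $15,708; SL = ⌊$67,286/8⌋ = $8,410 → take DB $15,708. Book value $54,978.
Year 3: DB = ⌊$54,978 × 200%/9⌋ = $12,217; SL = ⌊$51,578/7⌋ = $7,368 → take DB $12,217. Book value $42,761.
Year 4: DB = ⌊$42,761 × 200%/9⌋ = $9,502; SL = ⌊$39,361/6⌋ = $6,560 → take DB $9,502. Book value $33,259.
Year 5: DB = ⌊$33,259 × 200%/9⌋ = $7,390; SL = ⌊$29,859/5⌋ = $5,971 → take DB $7,390. Book value $25,869.
Year 6: DB = ⌊$25,869 × 200%/9⌋ = $5,748; SL = ⌊$22,469/4⌋ = $5,617 → take DB $5,748. Book value $20,121.
Year 7: DB = ⌊$20,121 × 200%/9⌋ = $4,471; SL = ⌊$16,721/3⌋ = $5,573 → take SL $5,573. Book value $14,548.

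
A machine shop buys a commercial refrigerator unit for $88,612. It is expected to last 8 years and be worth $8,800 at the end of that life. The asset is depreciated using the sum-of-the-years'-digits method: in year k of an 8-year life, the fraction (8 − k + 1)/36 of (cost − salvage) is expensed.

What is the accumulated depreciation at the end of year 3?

Depreciable base = $88,612 − $8,800 = $79,812.
Sum of the years' digits = 8+7+6+5+4+3+2+1 = 36.
Year 1: $79,812 × 8/36 = $17,736. Book value $70,876.
Year 2: $79,812 × 7/36 = $15,519. Book value $55,357.
Year 3: $79,812 × 6/36 = $13,302. Book value $42,055.
Accumulated through year 3 = $88,612 − $42,055 = $46,557.

$46,557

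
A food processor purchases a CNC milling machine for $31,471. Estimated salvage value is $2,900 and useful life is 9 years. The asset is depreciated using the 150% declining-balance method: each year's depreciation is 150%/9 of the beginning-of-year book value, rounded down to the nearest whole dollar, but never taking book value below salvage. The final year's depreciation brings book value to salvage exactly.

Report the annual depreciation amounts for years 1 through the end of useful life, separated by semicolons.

Depreciable base = $31,471 − $2,900 = $28,571.
Year 1: ⌊$31,471 × 150%/9⌋ = $5,245. Book value $26,226.
Year 2: ⌊$26,226 × 150%/9⌋ = $4,371. Book value $21,855.
Year 3: ⌊$21,855 × 150%/9⌋ = $3,642. Book value $18,213.
Year 4: ⌊$18,213 × 150%/9⌋ = $3,035. Book value $15,178.
Year 5: ⌊$15,178 × 150%/9⌋ = $2,529. Book value $12,649.
Year 6: ⌊$12,649 × 150%/9⌋ = $2,108. Book value $10,541.
Year 7: ⌊$10,541 × 150%/9⌋ = $1,756. Book value $8,785.
Year 8: ⌊$8,785 × 150%/9⌋ = $1,464. Book value $7,321.
Year 9 (final): $7,321 − $2,900 = $4,421. Book value $2,900.

$5,245; $4,371; $3,642; $3,035; $2,529; $2,108; $1,756; $1,464; $4,421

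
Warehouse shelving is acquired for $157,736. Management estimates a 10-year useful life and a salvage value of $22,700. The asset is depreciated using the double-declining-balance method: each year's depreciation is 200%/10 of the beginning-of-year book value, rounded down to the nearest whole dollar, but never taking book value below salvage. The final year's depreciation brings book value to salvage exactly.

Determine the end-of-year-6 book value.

Depreciable base = $157,736 − $22,700 = $135,036.
Year 1: ⌊$157,736 × 200%/10⌋ = $31,547. Book value $126,189.
Year 2: ⌊$126,189 × 200%/10⌋ = $25,237. Book value $100,952.
Year 3: ⌊$100,952 × 200%/10⌋ = $20,190. Book value $80,762.
Year 4: ⌊$80,762 × 200%/10⌋ = $16,152. Book value $64,610.
Year 5: ⌊$64,610 × 200%/10⌋ = $12,922. Book value $51,688.
Year 6: ⌊$51,688 × 200%/10⌋ = $10,337. Book value $41,351.

$41,351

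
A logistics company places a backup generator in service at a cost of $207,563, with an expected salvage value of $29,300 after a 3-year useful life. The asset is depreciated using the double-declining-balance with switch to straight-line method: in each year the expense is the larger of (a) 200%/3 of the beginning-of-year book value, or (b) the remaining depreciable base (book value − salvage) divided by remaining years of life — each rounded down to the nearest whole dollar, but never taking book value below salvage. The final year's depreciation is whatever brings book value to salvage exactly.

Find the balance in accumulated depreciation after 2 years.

$178,263

Depreciable base = $207,563 − $29,300 = $178,263.
Year 1: DB = ⌊$207,563 × 200%/3⌋ = $138,375; SL = ⌊$178,263/3⌋ = $59,421 → take DB $138,375. Book value $69,188.
Year 2: DB = ⌊$69,188 × 200%/3⌋ = $46,125; SL = ⌊$39,888/2⌋ = $19,944 → take DB $46,125, capped at $39,888. Book value $29,300.
Accumulated through year 2 = $207,563 − $29,300 = $178,263.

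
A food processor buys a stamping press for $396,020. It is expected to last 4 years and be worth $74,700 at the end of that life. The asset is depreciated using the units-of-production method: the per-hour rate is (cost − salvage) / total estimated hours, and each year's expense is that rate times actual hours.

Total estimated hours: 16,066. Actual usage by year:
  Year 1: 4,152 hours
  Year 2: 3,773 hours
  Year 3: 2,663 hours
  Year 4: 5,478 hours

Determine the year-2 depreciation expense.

Depreciable base = $396,020 − $74,700 = $321,320.
Rate = $321,320 / 16,066 hours = $20 per hour.
Year 1: 4,152 × $20 = $83,040. Book value $312,980.
Year 2: 3,773 × $20 = $75,460. Book value $237,520.

$75,460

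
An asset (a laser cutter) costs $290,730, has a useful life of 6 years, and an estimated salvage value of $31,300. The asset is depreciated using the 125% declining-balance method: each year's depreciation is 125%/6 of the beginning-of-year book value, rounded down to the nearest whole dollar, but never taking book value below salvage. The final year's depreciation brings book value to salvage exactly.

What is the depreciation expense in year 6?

Depreciable base = $290,730 − $31,300 = $259,430.
Year 1: ⌊$290,730 × 125%/6⌋ = $60,568. Book value $230,162.
Year 2: ⌊$230,162 × 125%/6⌋ = $47,950. Book value $182,212.
Year 3: ⌊$182,212 × 125%/6⌋ = $37,960. Book value $144,252.
Year 4: ⌊$144,252 × 125%/6⌋ = $30,052. Book value $114,200.
Year 5: ⌊$114,200 × 125%/6⌋ = $23,791. Book value $90,409.
Year 6 (final): $90,409 − $31,300 = $59,109. Book value $31,300.

$59,109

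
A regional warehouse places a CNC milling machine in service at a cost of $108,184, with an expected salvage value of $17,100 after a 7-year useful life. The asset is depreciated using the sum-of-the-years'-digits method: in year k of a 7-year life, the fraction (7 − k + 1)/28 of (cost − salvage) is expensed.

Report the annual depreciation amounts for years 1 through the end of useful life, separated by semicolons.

Depreciable base = $108,184 − $17,100 = $91,084.
Sum of the years' digits = 7+6+5+4+3+2+1 = 28.
Year 1: $91,084 × 7/28 = $22,771. Book value $85,413.
Year 2: $91,084 × 6/28 = $19,518. Book value $65,895.
Year 3: $91,084 × 5/28 = $16,265. Book value $49,630.
Year 4: $91,084 × 4/28 = $13,012. Book value $36,618.
Year 5: $91,084 × 3/28 = $9,759. Book value $26,859.
Year 6: $91,084 × 2/28 = $6,506. Book value $20,353.
Year 7: $91,084 × 1/28 = $3,253. Book value $17,100.

$22,771; $19,518; $16,265; $13,012; $9,759; $6,506; $3,253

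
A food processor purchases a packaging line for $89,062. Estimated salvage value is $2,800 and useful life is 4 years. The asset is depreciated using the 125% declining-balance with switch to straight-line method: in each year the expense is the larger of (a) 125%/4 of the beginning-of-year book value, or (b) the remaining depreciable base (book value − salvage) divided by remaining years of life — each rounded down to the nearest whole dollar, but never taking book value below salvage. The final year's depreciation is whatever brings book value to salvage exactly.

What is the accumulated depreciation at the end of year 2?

$47,308

Depreciable base = $89,062 − $2,800 = $86,262.
Year 1: DB = ⌊$89,062 × 125%/4⌋ = $27,831; SL = ⌊$86,262/4⌋ = $21,565 → take DB $27,831. Book value $61,231.
Year 2: DB = ⌊$61,231 × 125%/4⌋ = $19,134; SL = ⌊$58,431/3⌋ = $19,477 → take SL $19,477. Book value $41,754.
Accumulated through year 2 = $89,062 − $41,754 = $47,308.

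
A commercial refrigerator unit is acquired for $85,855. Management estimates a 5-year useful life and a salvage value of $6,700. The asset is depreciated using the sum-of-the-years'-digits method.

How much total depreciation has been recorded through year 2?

$47,493

Depreciable base = $85,855 − $6,700 = $79,155.
Sum of the years' digits = 5+4+3+2+1 = 15.
Year 1: $79,155 × 5/15 = $26,385. Book value $59,470.
Year 2: $79,155 × 4/15 = $21,108. Book value $38,362.
Accumulated through year 2 = $85,855 − $38,362 = $47,493.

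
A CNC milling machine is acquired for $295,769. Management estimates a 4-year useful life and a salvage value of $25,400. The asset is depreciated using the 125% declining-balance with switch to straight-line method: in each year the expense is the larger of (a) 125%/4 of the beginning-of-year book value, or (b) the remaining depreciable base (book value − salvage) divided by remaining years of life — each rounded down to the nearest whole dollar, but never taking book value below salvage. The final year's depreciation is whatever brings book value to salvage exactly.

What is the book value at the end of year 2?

Depreciable base = $295,769 − $25,400 = $270,369.
Year 1: DB = ⌊$295,769 × 125%/4⌋ = $92,427; SL = ⌊$270,369/4⌋ = $67,592 → take DB $92,427. Book value $203,342.
Year 2: DB = ⌊$203,342 × 125%/4⌋ = $63,544; SL = ⌊$177,942/3⌋ = $59,314 → take DB $63,544. Book value $139,798.

$139,798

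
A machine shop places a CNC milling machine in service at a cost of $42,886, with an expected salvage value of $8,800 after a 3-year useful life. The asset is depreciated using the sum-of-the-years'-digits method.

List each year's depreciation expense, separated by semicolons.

Depreciable base = $42,886 − $8,800 = $34,086.
Sum of the years' digits = 3+2+1 = 6.
Year 1: $34,086 × 3/6 = $17,043. Book value $25,843.
Year 2: $34,086 × 2/6 = $11,362. Book value $14,481.
Year 3: $34,086 × 1/6 = $5,681. Book value $8,800.

$17,043; $11,362; $5,681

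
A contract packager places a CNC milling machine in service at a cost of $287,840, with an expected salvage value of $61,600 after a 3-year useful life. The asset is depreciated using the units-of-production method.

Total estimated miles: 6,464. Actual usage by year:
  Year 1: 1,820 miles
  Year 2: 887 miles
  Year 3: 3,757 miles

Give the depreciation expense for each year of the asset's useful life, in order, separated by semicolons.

Depreciable base = $287,840 − $61,600 = $226,240.
Rate = $226,240 / 6,464 miles = $35 per mile.
Year 1: 1,820 × $35 = $63,700. Book value $224,140.
Year 2: 887 × $35 = $31,045. Book value $193,095.
Year 3: 3,757 × $35 = $131,495. Book value $61,600.

$63,700; $31,045; $131,495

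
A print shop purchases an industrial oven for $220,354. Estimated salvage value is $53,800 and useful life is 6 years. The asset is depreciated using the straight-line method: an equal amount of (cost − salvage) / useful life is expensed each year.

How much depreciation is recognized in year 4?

Depreciable base = $220,354 − $53,800 = $166,554.
Annual expense = $166,554 / 6 = $27,759.

$27,759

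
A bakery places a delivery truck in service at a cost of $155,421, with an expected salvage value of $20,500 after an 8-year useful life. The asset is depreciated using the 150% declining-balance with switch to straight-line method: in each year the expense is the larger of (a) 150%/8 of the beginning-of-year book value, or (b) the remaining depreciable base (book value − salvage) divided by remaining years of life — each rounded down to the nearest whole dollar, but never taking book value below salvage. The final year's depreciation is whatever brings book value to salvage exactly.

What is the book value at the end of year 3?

Depreciable base = $155,421 − $20,500 = $134,921.
Year 1: DB = ⌊$155,421 × 150%/8⌋ = $29,141; SL = ⌊$134,921/8⌋ = $16,865 → take DB $29,141. Book value $126,280.
Year 2: DB = ⌊$126,280 × 150%/8⌋ = $23,677; SL = ⌊$105,780/7⌋ = $15,111 → take DB $23,677. Book value $102,603.
Year 3: DB = ⌊$102,603 × 150%/8⌋ = $19,238; SL = ⌊$82,103/6⌋ = $13,683 → take DB $19,238. Book value $83,365.

$83,365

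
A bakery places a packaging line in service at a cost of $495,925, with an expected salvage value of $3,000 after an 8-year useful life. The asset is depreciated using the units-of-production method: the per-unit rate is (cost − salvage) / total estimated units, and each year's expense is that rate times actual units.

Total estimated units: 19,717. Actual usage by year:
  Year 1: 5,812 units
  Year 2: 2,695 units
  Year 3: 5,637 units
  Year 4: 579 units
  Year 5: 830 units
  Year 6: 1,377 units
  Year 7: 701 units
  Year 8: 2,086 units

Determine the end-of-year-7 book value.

$55,150

Depreciable base = $495,925 − $3,000 = $492,925.
Rate = $492,925 / 19,717 units = $25 per unit.
Year 1: 5,812 × $25 = $145,300. Book value $350,625.
Year 2: 2,695 × $25 = $67,375. Book value $283,250.
Year 3: 5,637 × $25 = $140,925. Book value $142,325.
Year 4: 579 × $25 = $14,475. Book value $127,850.
Year 5: 830 × $25 = $20,750. Book value $107,100.
Year 6: 1,377 × $25 = $34,425. Book value $72,675.
Year 7: 701 × $25 = $17,525. Book value $55,150.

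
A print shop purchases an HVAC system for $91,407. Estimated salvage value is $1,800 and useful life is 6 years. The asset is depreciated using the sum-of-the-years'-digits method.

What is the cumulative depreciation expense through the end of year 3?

$64,005

Depreciable base = $91,407 − $1,800 = $89,607.
Sum of the years' digits = 6+5+4+3+2+1 = 21.
Year 1: $89,607 × 6/21 = $25,602. Book value $65,805.
Year 2: $89,607 × 5/21 = $21,335. Book value $44,470.
Year 3: $89,607 × 4/21 = $17,068. Book value $27,402.
Accumulated through year 3 = $91,407 − $27,402 = $64,005.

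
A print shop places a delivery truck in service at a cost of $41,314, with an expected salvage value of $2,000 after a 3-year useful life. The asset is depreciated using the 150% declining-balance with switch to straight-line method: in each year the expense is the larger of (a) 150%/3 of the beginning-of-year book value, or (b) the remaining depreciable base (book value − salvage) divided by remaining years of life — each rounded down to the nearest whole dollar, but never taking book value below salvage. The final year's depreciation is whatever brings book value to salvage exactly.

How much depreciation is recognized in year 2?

Depreciable base = $41,314 − $2,000 = $39,314.
Year 1: DB = ⌊$41,314 × 150%/3⌋ = $20,657; SL = ⌊$39,314/3⌋ = $13,104 → take DB $20,657. Book value $20,657.
Year 2: DB = ⌊$20,657 × 150%/3⌋ = $10,328; SL = ⌊$18,657/2⌋ = $9,328 → take DB $10,328. Book value $10,329.

$10,328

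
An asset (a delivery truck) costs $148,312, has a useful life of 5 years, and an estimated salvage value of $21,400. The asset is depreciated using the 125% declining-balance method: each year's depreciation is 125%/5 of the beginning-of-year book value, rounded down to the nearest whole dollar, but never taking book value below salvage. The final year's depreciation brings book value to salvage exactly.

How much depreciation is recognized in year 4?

Depreciable base = $148,312 − $21,400 = $126,912.
Year 1: ⌊$148,312 × 125%/5⌋ = $37,078. Book value $111,234.
Year 2: ⌊$111,234 × 125%/5⌋ = $27,808. Book value $83,426.
Year 3: ⌊$83,426 × 125%/5⌋ = $20,856. Book value $62,570.
Year 4: ⌊$62,570 × 125%/5⌋ = $15,642. Book value $46,928.

$15,642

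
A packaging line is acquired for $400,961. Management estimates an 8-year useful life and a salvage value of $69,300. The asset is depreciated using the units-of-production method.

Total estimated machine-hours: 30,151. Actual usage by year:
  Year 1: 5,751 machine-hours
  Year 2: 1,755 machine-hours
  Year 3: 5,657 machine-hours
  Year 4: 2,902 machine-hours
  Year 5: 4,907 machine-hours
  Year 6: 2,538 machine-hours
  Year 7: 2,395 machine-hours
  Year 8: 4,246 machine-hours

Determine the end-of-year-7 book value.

Depreciable base = $400,961 − $69,300 = $331,661.
Rate = $331,661 / 30,151 machine-hours = $11 per machine-hour.
Year 1: 5,751 × $11 = $63,261. Book value $337,700.
Year 2: 1,755 × $11 = $19,305. Book value $318,395.
Year 3: 5,657 × $11 = $62,227. Book value $256,168.
Year 4: 2,902 × $11 = $31,922. Book value $224,246.
Year 5: 4,907 × $11 = $53,977. Book value $170,269.
Year 6: 2,538 × $11 = $27,918. Book value $142,351.
Year 7: 2,395 × $11 = $26,345. Book value $116,006.

$116,006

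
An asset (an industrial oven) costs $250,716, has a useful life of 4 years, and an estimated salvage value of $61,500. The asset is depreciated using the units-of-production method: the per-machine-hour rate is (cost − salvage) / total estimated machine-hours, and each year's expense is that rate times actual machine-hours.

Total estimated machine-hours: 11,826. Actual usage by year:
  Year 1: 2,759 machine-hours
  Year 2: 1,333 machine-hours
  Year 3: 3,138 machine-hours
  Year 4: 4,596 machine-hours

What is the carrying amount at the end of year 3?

$135,036

Depreciable base = $250,716 − $61,500 = $189,216.
Rate = $189,216 / 11,826 machine-hours = $16 per machine-hour.
Year 1: 2,759 × $16 = $44,144. Book value $206,572.
Year 2: 1,333 × $16 = $21,328. Book value $185,244.
Year 3: 3,138 × $16 = $50,208. Book value $135,036.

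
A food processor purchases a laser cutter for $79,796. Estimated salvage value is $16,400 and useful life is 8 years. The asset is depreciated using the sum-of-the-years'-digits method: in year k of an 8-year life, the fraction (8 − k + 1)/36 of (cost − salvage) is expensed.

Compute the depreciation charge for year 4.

Depreciable base = $79,796 − $16,400 = $63,396.
Sum of the years' digits = 8+7+6+5+4+3+2+1 = 36.
Year 1: $63,396 × 8/36 = $14,088. Book value $65,708.
Year 2: $63,396 × 7/36 = $12,327. Book value $53,381.
Year 3: $63,396 × 6/36 = $10,566. Book value $42,815.
Year 4: $63,396 × 5/36 = $8,805. Book value $34,010.

$8,805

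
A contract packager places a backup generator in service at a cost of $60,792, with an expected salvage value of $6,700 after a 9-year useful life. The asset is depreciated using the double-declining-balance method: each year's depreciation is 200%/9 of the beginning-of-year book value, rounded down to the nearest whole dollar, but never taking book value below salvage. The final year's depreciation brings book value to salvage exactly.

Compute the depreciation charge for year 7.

$2,990

Depreciable base = $60,792 − $6,700 = $54,092.
Year 1: ⌊$60,792 × 200%/9⌋ = $13,509. Book value $47,283.
Year 2: ⌊$47,283 × 200%/9⌋ = $10,507. Book value $36,776.
Year 3: ⌊$36,776 × 200%/9⌋ = $8,172. Book value $28,604.
Year 4: ⌊$28,604 × 200%/9⌋ = $6,356. Book value $22,248.
Year 5: ⌊$22,248 × 200%/9⌋ = $4,944. Book value $17,304.
Year 6: ⌊$17,304 × 200%/9⌋ = $3,845. Book value $13,459.
Year 7: ⌊$13,459 × 200%/9⌋ = $2,990. Book value $10,469.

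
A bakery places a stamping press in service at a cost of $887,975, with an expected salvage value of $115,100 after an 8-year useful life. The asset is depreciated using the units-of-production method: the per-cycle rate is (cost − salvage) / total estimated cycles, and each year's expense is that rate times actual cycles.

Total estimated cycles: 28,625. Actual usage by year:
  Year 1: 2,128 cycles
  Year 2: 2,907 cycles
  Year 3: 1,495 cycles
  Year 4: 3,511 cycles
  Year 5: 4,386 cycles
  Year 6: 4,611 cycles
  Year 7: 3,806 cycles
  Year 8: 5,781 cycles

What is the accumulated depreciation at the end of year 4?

$271,107

Depreciable base = $887,975 − $115,100 = $772,875.
Rate = $772,875 / 28,625 cycles = $27 per cycle.
Year 1: 2,128 × $27 = $57,456. Book value $830,519.
Year 2: 2,907 × $27 = $78,489. Book value $752,030.
Year 3: 1,495 × $27 = $40,365. Book value $711,665.
Year 4: 3,511 × $27 = $94,797. Book value $616,868.
Accumulated through year 4 = $887,975 − $616,868 = $271,107.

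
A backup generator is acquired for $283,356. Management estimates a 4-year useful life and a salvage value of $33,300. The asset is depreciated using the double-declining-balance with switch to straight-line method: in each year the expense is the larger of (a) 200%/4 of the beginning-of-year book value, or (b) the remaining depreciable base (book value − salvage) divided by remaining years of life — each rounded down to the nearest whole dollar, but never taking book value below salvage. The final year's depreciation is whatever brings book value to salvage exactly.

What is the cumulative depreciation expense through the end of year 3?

Depreciable base = $283,356 − $33,300 = $250,056.
Year 1: DB = ⌊$283,356 × 200%/4⌋ = $141,678; SL = ⌊$250,056/4⌋ = $62,514 → take DB $141,678. Book value $141,678.
Year 2: DB = ⌊$141,678 × 200%/4⌋ = $70,839; SL = ⌊$108,378/3⌋ = $36,126 → take DB $70,839. Book value $70,839.
Year 3: DB = ⌊$70,839 × 200%/4⌋ = $35,419; SL = ⌊$37,539/2⌋ = $18,769 → take DB $35,419. Book value $35,420.
Accumulated through year 3 = $283,356 − $35,420 = $247,936.

$247,936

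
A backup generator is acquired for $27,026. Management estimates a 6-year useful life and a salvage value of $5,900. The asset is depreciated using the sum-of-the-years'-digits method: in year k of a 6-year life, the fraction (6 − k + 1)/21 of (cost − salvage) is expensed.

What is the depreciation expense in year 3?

Depreciable base = $27,026 − $5,900 = $21,126.
Sum of the years' digits = 6+5+4+3+2+1 = 21.
Year 1: $21,126 × 6/21 = $6,036. Book value $20,990.
Year 2: $21,126 × 5/21 = $5,030. Book value $15,960.
Year 3: $21,126 × 4/21 = $4,024. Book value $11,936.

$4,024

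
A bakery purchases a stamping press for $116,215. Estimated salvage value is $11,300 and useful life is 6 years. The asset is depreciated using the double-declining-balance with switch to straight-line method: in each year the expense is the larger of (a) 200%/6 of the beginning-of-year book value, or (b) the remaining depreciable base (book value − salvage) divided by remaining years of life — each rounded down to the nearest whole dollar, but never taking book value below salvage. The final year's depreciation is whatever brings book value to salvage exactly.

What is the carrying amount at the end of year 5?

Depreciable base = $116,215 − $11,300 = $104,915.
Year 1: DB = ⌊$116,215 × 200%/6⌋ = $38,738; SL = ⌊$104,915/6⌋ = $17,485 → take DB $38,738. Book value $77,477.
Year 2: DB = ⌊$77,477 × 200%/6⌋ = $25,825; SL = ⌊$66,177/5⌋ = $13,235 → take DB $25,825. Book value $51,652.
Year 3: DB = ⌊$51,652 × 200%/6⌋ = $17,217; SL = ⌊$40,352/4⌋ = $10,088 → take DB $17,217. Book value $34,435.
Year 4: DB = ⌊$34,435 × 200%/6⌋ = $11,478; SL = ⌊$23,135/3⌋ = $7,711 → take DB $11,478. Book value $22,957.
Year 5: DB = ⌊$22,957 × 200%/6⌋ = $7,652; SL = ⌊$11,657/2⌋ = $5,828 → take DB $7,652. Book value $15,305.

$15,305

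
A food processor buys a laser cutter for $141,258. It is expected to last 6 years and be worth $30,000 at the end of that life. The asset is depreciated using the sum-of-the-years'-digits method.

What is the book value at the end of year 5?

Depreciable base = $141,258 − $30,000 = $111,258.
Sum of the years' digits = 6+5+4+3+2+1 = 21.
Year 1: $111,258 × 6/21 = $31,788. Book value $109,470.
Year 2: $111,258 × 5/21 = $26,490. Book value $82,980.
Year 3: $111,258 × 4/21 = $21,192. Book value $61,788.
Year 4: $111,258 × 3/21 = $15,894. Book value $45,894.
Year 5: $111,258 × 2/21 = $10,596. Book value $35,298.

$35,298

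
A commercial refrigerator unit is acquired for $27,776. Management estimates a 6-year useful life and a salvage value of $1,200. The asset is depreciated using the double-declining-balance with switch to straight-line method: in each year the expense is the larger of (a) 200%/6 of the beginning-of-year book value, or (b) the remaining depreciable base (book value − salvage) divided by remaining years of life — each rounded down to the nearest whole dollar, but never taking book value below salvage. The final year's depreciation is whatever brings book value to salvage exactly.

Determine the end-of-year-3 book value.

$8,231

Depreciable base = $27,776 − $1,200 = $26,576.
Year 1: DB = ⌊$27,776 × 200%/6⌋ = $9,258; SL = ⌊$26,576/6⌋ = $4,429 → take DB $9,258. Book value $18,518.
Year 2: DB = ⌊$18,518 × 200%/6⌋ = $6,172; SL = ⌊$17,318/5⌋ = $3,463 → take DB $6,172. Book value $12,346.
Year 3: DB = ⌊$12,346 × 200%/6⌋ = $4,115; SL = ⌊$11,146/4⌋ = $2,786 → take DB $4,115. Book value $8,231.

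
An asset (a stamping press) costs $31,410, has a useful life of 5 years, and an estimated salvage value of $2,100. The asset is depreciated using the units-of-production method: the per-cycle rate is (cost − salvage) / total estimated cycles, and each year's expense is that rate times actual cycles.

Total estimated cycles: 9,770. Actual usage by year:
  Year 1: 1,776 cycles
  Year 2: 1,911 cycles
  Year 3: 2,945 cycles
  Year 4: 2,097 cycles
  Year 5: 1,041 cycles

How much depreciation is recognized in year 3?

$8,835

Depreciable base = $31,410 − $2,100 = $29,310.
Rate = $29,310 / 9,770 cycles = $3 per cycle.
Year 1: 1,776 × $3 = $5,328. Book value $26,082.
Year 2: 1,911 × $3 = $5,733. Book value $20,349.
Year 3: 2,945 × $3 = $8,835. Book value $11,514.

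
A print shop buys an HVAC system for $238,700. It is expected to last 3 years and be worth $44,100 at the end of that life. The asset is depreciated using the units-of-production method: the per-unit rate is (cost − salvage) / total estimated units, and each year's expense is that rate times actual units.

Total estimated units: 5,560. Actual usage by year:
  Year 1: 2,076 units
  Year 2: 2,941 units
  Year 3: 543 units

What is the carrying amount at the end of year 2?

$63,105

Depreciable base = $238,700 − $44,100 = $194,600.
Rate = $194,600 / 5,560 units = $35 per unit.
Year 1: 2,076 × $35 = $72,660. Book value $166,040.
Year 2: 2,941 × $35 = $102,935. Book value $63,105.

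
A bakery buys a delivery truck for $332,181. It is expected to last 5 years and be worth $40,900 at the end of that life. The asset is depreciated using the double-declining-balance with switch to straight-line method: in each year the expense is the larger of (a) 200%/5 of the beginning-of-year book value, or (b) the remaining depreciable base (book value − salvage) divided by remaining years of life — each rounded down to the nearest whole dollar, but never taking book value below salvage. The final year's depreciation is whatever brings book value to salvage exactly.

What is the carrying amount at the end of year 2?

$119,586

Depreciable base = $332,181 − $40,900 = $291,281.
Year 1: DB = ⌊$332,181 × 200%/5⌋ = $132,872; SL = ⌊$291,281/5⌋ = $58,256 → take DB $132,872. Book value $199,309.
Year 2: DB = ⌊$199,309 × 200%/5⌋ = $79,723; SL = ⌊$158,409/4⌋ = $39,602 → take DB $79,723. Book value $119,586.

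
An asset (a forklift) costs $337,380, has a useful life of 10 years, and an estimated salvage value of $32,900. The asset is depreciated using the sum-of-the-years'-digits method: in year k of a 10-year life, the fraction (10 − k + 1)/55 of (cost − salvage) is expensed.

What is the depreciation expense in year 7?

Depreciable base = $337,380 − $32,900 = $304,480.
Sum of the years' digits = 10+9+8+7+6+5+4+3+2+1 = 55.
Year 1: $304,480 × 10/55 = $55,360. Book value $282,020.
Year 2: $304,480 × 9/55 = $49,824. Book value $232,196.
Year 3: $304,480 × 8/55 = $44,288. Book value $187,908.
Year 4: $304,480 × 7/55 = $38,752. Book value $149,156.
Year 5: $304,480 × 6/55 = $33,216. Book value $115,940.
Year 6: $304,480 × 5/55 = $27,680. Book value $88,260.
Year 7: $304,480 × 4/55 = $22,144. Book value $66,116.

$22,144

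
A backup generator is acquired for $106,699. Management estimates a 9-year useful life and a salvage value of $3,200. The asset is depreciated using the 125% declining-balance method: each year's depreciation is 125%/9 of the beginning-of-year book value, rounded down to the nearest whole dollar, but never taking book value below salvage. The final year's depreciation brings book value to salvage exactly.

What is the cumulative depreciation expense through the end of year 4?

Depreciable base = $106,699 − $3,200 = $103,499.
Year 1: ⌊$106,699 × 125%/9⌋ = $14,819. Book value $91,880.
Year 2: ⌊$91,880 × 125%/9⌋ = $12,761. Book value $79,119.
Year 3: ⌊$79,119 × 125%/9⌋ = $10,988. Book value $68,131.
Year 4: ⌊$68,131 × 125%/9⌋ = $9,462. Book value $58,669.
Accumulated through year 4 = $106,699 − $58,669 = $48,030.

$48,030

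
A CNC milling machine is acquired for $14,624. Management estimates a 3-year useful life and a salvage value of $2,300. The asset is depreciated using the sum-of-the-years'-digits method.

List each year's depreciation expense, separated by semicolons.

Depreciable base = $14,624 − $2,300 = $12,324.
Sum of the years' digits = 3+2+1 = 6.
Year 1: $12,324 × 3/6 = $6,162. Book value $8,462.
Year 2: $12,324 × 2/6 = $4,108. Book value $4,354.
Year 3: $12,324 × 1/6 = $2,054. Book value $2,300.

$6,162; $4,108; $2,054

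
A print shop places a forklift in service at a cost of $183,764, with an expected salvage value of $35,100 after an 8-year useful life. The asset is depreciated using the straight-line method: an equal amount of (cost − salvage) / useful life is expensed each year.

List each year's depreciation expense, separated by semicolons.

Depreciable base = $183,764 − $35,100 = $148,664.
Annual expense = $148,664 / 8 = $18,583.
End of year 1: book value $165,181.
End of year 2: book value $146,598.
End of year 3: book value $128,015.
End of year 4: book value $109,432.
End of year 5: book value $90,849.
End of year 6: book value $72,266.
End of year 7: book value $53,683.
End of year 8: book value $35,100.

$18,583; $18,583; $18,583; $18,583; $18,583; $18,583; $18,583; $18,583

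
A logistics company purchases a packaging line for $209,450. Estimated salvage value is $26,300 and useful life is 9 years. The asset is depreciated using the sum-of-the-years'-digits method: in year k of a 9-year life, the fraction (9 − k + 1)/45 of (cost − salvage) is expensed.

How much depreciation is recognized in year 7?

Depreciable base = $209,450 − $26,300 = $183,150.
Sum of the years' digits = 9+8+7+6+5+4+3+2+1 = 45.
Year 1: $183,150 × 9/45 = $36,630. Book value $172,820.
Year 2: $183,150 × 8/45 = $32,560. Book value $140,260.
Year 3: $183,150 × 7/45 = $28,490. Book value $111,770.
Year 4: $183,150 × 6/45 = $24,420. Book value $87,350.
Year 5: $183,150 × 5/45 = $20,350. Book value $67,000.
Year 6: $183,150 × 4/45 = $16,280. Book value $50,720.
Year 7: $183,150 × 3/45 = $12,210. Book value $38,510.

$12,210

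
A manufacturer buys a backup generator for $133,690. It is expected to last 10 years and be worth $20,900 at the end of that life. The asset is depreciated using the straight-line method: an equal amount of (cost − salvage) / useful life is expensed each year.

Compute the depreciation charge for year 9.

$11,279

Depreciable base = $133,690 − $20,900 = $112,790.
Annual expense = $112,790 / 10 = $11,279.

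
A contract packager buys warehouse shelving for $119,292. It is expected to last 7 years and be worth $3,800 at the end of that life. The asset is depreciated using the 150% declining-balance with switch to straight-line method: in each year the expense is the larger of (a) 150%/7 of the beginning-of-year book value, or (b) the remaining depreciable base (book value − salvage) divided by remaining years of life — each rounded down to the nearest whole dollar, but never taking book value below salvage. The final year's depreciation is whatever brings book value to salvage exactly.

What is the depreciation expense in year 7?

Depreciable base = $119,292 − $3,800 = $115,492.
Year 1: DB = ⌊$119,292 × 150%/7⌋ = $25,562; SL = ⌊$115,492/7⌋ = $16,498 → take DB $25,562. Book value $93,730.
Year 2: DB = ⌊$93,730 × 150%/7⌋ = $20,085; SL = ⌊$89,930/6⌋ = $14,988 → take DB $20,085. Book value $73,645.
Year 3: DB = ⌊$73,645 × 150%/7⌋ = $15,781; SL = ⌊$69,845/5⌋ = $13,969 → take DB $15,781. Book value $57,864.
Year 4: DB = ⌊$57,864 × 150%/7⌋ = $12,399; SL = ⌊$54,064/4⌋ = $13,516 → take SL $13,516. Book value $44,348.
Year 5: DB = ⌊$44,348 × 150%/7⌋ = $9,503; SL = ⌊$40,548/3⌋ = $13,516 → take SL $13,516. Book value $30,832.
Year 6: DB = ⌊$30,832 × 150%/7⌋ = $6,606; SL = ⌊$27,032/2⌋ = $13,516 → take SL $13,516. Book value $17,316.
Year 7 (final): $17,316 − $3,800 = $13,516. Book value $3,800.

$13,516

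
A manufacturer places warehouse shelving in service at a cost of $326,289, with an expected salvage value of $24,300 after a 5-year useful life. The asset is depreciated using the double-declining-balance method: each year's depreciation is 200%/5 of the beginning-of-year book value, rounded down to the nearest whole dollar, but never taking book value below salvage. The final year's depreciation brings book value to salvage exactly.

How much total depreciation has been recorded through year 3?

Depreciable base = $326,289 − $24,300 = $301,989.
Year 1: ⌊$326,289 × 200%/5⌋ = $130,515. Book value $195,774.
Year 2: ⌊$195,774 × 200%/5⌋ = $78,309. Book value $117,465.
Year 3: ⌊$117,465 × 200%/5⌋ = $46,986. Book value $70,479.
Accumulated through year 3 = $326,289 − $70,479 = $255,810.

$255,810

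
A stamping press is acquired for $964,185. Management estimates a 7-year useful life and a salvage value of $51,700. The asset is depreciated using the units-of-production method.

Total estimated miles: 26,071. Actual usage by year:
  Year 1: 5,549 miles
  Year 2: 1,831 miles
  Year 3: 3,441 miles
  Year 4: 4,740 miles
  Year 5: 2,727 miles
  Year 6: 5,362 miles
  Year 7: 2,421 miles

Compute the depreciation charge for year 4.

$165,900

Depreciable base = $964,185 − $51,700 = $912,485.
Rate = $912,485 / 26,071 miles = $35 per mile.
Year 1: 5,549 × $35 = $194,215. Book value $769,970.
Year 2: 1,831 × $35 = $64,085. Book value $705,885.
Year 3: 3,441 × $35 = $120,435. Book value $585,450.
Year 4: 4,740 × $35 = $165,900. Book value $419,550.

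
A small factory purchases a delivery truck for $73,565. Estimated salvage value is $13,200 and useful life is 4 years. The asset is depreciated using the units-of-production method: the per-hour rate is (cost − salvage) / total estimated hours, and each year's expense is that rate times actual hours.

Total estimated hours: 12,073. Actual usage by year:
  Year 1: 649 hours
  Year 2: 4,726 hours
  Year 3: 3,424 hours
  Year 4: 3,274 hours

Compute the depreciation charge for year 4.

$16,370

Depreciable base = $73,565 − $13,200 = $60,365.
Rate = $60,365 / 12,073 hours = $5 per hour.
Year 1: 649 × $5 = $3,245. Book value $70,320.
Year 2: 4,726 × $5 = $23,630. Book value $46,690.
Year 3: 3,424 × $5 = $17,120. Book value $29,570.
Year 4: 3,274 × $5 = $16,370. Book value $13,200.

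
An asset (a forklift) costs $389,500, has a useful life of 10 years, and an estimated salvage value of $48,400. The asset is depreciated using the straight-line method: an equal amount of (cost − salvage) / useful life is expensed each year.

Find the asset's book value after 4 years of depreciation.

$253,060

Depreciable base = $389,500 − $48,400 = $341,100.
Annual expense = $341,100 / 10 = $34,110.
End of year 1: book value $355,390.
End of year 2: book value $321,280.
End of year 3: book value $287,170.
End of year 4: book value $253,060.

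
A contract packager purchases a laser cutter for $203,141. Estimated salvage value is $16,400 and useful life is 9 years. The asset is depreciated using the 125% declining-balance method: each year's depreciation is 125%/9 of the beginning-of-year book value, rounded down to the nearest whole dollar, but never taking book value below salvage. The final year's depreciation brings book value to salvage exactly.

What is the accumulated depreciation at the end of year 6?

$120,316

Depreciable base = $203,141 − $16,400 = $186,741.
Year 1: ⌊$203,141 × 125%/9⌋ = $28,214. Book value $174,927.
Year 2: ⌊$174,927 × 125%/9⌋ = $24,295. Book value $150,632.
Year 3: ⌊$150,632 × 125%/9⌋ = $20,921. Book value $129,711.
Year 4: ⌊$129,711 × 125%/9⌋ = $18,015. Book value $111,696.
Year 5: ⌊$111,696 × 125%/9⌋ = $15,513. Book value $96,183.
Year 6: ⌊$96,183 × 125%/9⌋ = $13,358. Book value $82,825.
Accumulated through year 6 = $203,141 − $82,825 = $120,316.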